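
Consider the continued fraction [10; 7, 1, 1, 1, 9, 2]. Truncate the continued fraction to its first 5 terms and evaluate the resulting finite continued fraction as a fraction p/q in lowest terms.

Starting at the tail and folding back:
Start with 1.
1 + 1/(1/1) = 1 + 1/1 = 2/1
1 + 1/(2/1) = 1 + 1/2 = 3/2
7 + 1/(3/2) = 7 + 2/3 = 23/3
10 + 1/(23/3) = 10 + 3/23 = 233/23

233/23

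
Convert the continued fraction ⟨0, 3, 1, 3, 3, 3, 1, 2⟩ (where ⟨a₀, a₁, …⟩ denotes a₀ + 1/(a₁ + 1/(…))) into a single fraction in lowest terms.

Starting at the tail and folding back:
Start with 2.
1 + 1/(2/1) = 1 + 1/2 = 3/2
3 + 1/(3/2) = 3 + 2/3 = 11/3
3 + 1/(11/3) = 3 + 3/11 = 36/11
3 + 1/(36/11) = 3 + 11/36 = 119/36
1 + 1/(119/36) = 1 + 36/119 = 155/119
3 + 1/(155/119) = 3 + 119/155 = 584/155
0 + 1/(584/155) = 0 + 155/584 = 155/584

155/584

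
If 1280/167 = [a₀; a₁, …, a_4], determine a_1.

1280 = 7·167 + 111, so a_0 = 7
167 = 1·111 + 56, so a_1 = 1

1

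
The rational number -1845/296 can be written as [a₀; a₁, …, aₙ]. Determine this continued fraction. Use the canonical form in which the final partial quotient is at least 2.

[-7; 1, 3, 3, 2, 4, 2]

Apply division with remainder until the remainder is 0:
⌊-1845/296⌋ = -7, remainder 227
⌊296/227⌋ = 1, remainder 69
⌊227/69⌋ = 3, remainder 20
⌊69/20⌋ = 3, remainder 9
⌊20/9⌋ = 2, remainder 2
⌊9/2⌋ = 4, remainder 1
⌊2/1⌋ = 2, remainder 0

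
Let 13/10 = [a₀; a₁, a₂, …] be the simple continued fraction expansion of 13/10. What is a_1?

13 ÷ 10 → quotient 1, remainder 3
10 ÷ 3 → quotient 3, remainder 1

3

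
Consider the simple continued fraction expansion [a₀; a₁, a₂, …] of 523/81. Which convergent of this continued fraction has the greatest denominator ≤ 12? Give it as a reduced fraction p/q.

List convergents until the denominator exceeds the bound:
a_0 = 6: 6/1  (≤ bound)
a_1 = 2: 13/2  (≤ bound)
a_2 = 5: 71/11  (≤ bound)
a_3 = 3: 226/35  (> 12, stop)

71/11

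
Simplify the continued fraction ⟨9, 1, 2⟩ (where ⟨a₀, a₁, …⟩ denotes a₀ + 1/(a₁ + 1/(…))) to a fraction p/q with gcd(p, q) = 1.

a_0 = 9: 9/1
a_1 = 1: 10/1
a_2 = 2: 29/3

29/3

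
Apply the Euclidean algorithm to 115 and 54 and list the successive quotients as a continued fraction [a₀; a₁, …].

⌊115/54⌋ = 2, remainder 7
⌊54/7⌋ = 7, remainder 5
⌊7/5⌋ = 1, remainder 2
⌊5/2⌋ = 2, remainder 1
⌊2/1⌋ = 2, remainder 0

[2; 7, 1, 2, 2]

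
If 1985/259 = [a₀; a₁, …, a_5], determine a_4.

Run the Euclidean algorithm, recording each quotient:
1985 ÷ 259 → quotient 7, remainder 172
259 ÷ 172 → quotient 1, remainder 87
172 ÷ 87 → quotient 1, remainder 85
87 ÷ 85 → quotient 1, remainder 2
85 ÷ 2 → quotient 42, remainder 1

42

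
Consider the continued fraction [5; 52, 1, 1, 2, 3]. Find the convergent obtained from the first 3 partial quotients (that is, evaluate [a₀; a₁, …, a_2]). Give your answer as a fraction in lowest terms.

Use the convergent recurrence hₖ = aₖ·hₖ₋₁ + hₖ₋₂ (and likewise for the denominators kₖ):
a_0 = 5: 5/1
a_1 = 52: 261/52
a_2 = 1: 266/53

266/53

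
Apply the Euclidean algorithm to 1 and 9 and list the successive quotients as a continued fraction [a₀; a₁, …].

[0; 9]

⌊1/9⌋ = 0, remainder 1
⌊9/1⌋ = 9, remainder 0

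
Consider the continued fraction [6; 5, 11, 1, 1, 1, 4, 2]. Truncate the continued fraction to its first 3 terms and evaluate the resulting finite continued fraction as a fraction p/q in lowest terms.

Use the convergent recurrence hₖ = aₖ·hₖ₋₁ + hₖ₋₂ (and likewise for the denominators kₖ):
a_0 = 6: 6/1
a_1 = 5: 31/5
a_2 = 11: 347/56

347/56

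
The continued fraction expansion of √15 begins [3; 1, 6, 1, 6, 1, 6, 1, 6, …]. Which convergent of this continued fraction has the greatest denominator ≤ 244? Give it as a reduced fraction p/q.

244/63

List convergents until the denominator exceeds the bound:
a_0 = 3: 3/1  (≤ bound)
a_1 = 1: 4/1  (≤ bound)
a_2 = 6: 27/7  (≤ bound)
a_3 = 1: 31/8  (≤ bound)
a_4 = 6: 213/55  (≤ bound)
a_5 = 1: 244/63  (≤ bound)
a_6 = 6: 1677/433  (> 244, stop)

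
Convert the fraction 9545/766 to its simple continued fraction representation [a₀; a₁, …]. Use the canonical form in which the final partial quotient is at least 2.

Run the Euclidean algorithm, recording each quotient:
9545 ÷ 766 → quotient 12, remainder 353
766 ÷ 353 → quotient 2, remainder 60
353 ÷ 60 → quotient 5, remainder 53
60 ÷ 53 → quotient 1, remainder 7
53 ÷ 7 → quotient 7, remainder 4
7 ÷ 4 → quotient 1, remainder 3
4 ÷ 3 → quotient 1, remainder 1
3 ÷ 1 → quotient 3, remainder 0

[12; 2, 5, 1, 7, 1, 1, 3]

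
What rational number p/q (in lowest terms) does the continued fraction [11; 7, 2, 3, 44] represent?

25643/2303

Collapse the nested fraction from the inside out:
Start with 44.
3 + 1/(44/1) = 3 + 1/44 = 133/44
2 + 1/(133/44) = 2 + 44/133 = 310/133
7 + 1/(310/133) = 7 + 133/310 = 2303/310
11 + 1/(2303/310) = 11 + 310/2303 = 25643/2303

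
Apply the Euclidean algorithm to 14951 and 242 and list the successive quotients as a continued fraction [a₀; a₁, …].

14951 = 61·242 + 189, so a_0 = 61
242 = 1·189 + 53, so a_1 = 1
189 = 3·53 + 30, so a_2 = 3
53 = 1·30 + 23, so a_3 = 1
30 = 1·23 + 7, so a_4 = 1
23 = 3·7 + 2, so a_5 = 3
7 = 3·2 + 1, so a_6 = 3
2 = 2·1 + 0, so a_7 = 2

[61; 1, 3, 1, 1, 3, 3, 2]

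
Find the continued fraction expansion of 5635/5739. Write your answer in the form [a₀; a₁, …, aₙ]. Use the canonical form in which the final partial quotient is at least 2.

[0; 1, 54, 5, 2, 9]

5635 ÷ 5739 → quotient 0, remainder 5635
5739 ÷ 5635 → quotient 1, remainder 104
5635 ÷ 104 → quotient 54, remainder 19
104 ÷ 19 → quotient 5, remainder 9
19 ÷ 9 → quotient 2, remainder 1
9 ÷ 1 → quotient 9, remainder 0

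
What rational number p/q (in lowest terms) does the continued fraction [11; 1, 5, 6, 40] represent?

Starting at the tail and folding back:
Start with 40.
6 + 1/(40/1) = 6 + 1/40 = 241/40
5 + 1/(241/40) = 5 + 40/241 = 1245/241
1 + 1/(1245/241) = 1 + 241/1245 = 1486/1245
11 + 1/(1486/1245) = 11 + 1245/1486 = 17591/1486

17591/1486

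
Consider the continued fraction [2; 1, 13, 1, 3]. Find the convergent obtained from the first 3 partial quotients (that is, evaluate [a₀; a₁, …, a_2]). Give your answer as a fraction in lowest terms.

41/14

Start with 13.
1 + 1/(13/1) = 1 + 1/13 = 14/13
2 + 1/(14/13) = 2 + 13/14 = 41/14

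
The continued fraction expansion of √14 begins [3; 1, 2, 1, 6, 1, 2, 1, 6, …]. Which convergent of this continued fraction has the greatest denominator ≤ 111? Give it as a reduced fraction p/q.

a_0 = 3: 3/1  (≤ bound)
a_1 = 1: 4/1  (≤ bound)
a_2 = 2: 11/3  (≤ bound)
a_3 = 1: 15/4  (≤ bound)
a_4 = 6: 101/27  (≤ bound)
a_5 = 1: 116/31  (≤ bound)
a_6 = 2: 333/89  (≤ bound)
a_7 = 1: 449/120  (> 111, stop)

333/89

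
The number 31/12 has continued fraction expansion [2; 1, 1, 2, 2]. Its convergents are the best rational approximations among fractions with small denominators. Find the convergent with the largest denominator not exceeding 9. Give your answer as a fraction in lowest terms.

a_0 = 2: 2/1  (≤ bound)
a_1 = 1: 3/1  (≤ bound)
a_2 = 1: 5/2  (≤ bound)
a_3 = 2: 13/5  (≤ bound)
a_4 = 2: 31/12  (> 9, stop)

13/5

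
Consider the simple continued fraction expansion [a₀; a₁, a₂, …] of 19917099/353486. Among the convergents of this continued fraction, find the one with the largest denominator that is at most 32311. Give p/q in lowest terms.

1023447/18164

List convergents until the denominator exceeds the bound:
a_0 = 56: 56/1  (≤ bound)
a_1 = 2: 113/2  (≤ bound)
a_2 = 1: 169/3  (≤ bound)
a_3 = 9: 1634/29  (≤ bound)
a_4 = 48: 78601/1395  (≤ bound)
a_5 = 13: 1023447/18164  (≤ bound)
a_6 = 3: 3148942/55887  (> 32311, stop)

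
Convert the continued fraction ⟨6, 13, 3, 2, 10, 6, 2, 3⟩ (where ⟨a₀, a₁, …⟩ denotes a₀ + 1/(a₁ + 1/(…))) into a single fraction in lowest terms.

Starting at the tail and folding back:
Start with 3.
2 + 1/(3/1) = 2 + 1/3 = 7/3
6 + 1/(7/3) = 6 + 3/7 = 45/7
10 + 1/(45/7) = 10 + 7/45 = 457/45
2 + 1/(457/45) = 2 + 45/457 = 959/457
3 + 1/(959/457) = 3 + 457/959 = 3334/959
13 + 1/(3334/959) = 13 + 959/3334 = 44301/3334
6 + 1/(44301/3334) = 6 + 3334/44301 = 269140/44301

269140/44301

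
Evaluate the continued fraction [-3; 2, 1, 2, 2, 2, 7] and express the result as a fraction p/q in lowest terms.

Compute successive convergents:
a_0 = -3: -3/1
a_1 = 2: -5/2
a_2 = 1: -8/3
a_3 = 2: -21/8
a_4 = 2: -50/19
a_5 = 2: -121/46
a_6 = 7: -897/341

-897/341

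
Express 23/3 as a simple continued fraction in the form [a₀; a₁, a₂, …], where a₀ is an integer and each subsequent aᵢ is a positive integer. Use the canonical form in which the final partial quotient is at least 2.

[7; 1, 2]

Repeatedly divide and take the remainder:
⌊23/3⌋ = 7, remainder 2
⌊3/2⌋ = 1, remainder 1
⌊2/1⌋ = 2, remainder 0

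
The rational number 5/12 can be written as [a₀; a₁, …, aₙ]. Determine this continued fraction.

[0; 2, 2, 2]

Apply division with remainder until the remainder is 0:
5 ÷ 12 → quotient 0, remainder 5
12 ÷ 5 → quotient 2, remainder 2
5 ÷ 2 → quotient 2, remainder 1
2 ÷ 1 → quotient 2, remainder 0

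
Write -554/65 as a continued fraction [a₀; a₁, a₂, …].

-554 = -9·65 + 31, so a_0 = -9
65 = 2·31 + 3, so a_1 = 2
31 = 10·3 + 1, so a_2 = 10
3 = 3·1 + 0, so a_3 = 3

[-9; 2, 10, 3]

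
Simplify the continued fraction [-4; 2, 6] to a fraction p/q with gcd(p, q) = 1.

-46/13

Start with 6.
2 + 1/(6/1) = 2 + 1/6 = 13/6
-4 + 1/(13/6) = -4 + 6/13 = -46/13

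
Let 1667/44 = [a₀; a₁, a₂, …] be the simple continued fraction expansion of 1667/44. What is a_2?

7

Run the Euclidean algorithm, recording each quotient:
1667 ÷ 44 → quotient 37, remainder 39
44 ÷ 39 → quotient 1, remainder 5
39 ÷ 5 → quotient 7, remainder 4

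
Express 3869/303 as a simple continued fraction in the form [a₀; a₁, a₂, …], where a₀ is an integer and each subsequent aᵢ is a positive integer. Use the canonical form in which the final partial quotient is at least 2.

[12; 1, 3, 3, 23]

⌊3869/303⌋ = 12, remainder 233
⌊303/233⌋ = 1, remainder 70
⌊233/70⌋ = 3, remainder 23
⌊70/23⌋ = 3, remainder 1
⌊23/1⌋ = 23, remainder 0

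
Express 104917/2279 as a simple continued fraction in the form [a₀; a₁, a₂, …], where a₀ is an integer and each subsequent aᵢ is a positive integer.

Apply division with remainder until the remainder is 0:
104917 ÷ 2279 → quotient 46, remainder 83
2279 ÷ 83 → quotient 27, remainder 38
83 ÷ 38 → quotient 2, remainder 7
38 ÷ 7 → quotient 5, remainder 3
7 ÷ 3 → quotient 2, remainder 1
3 ÷ 1 → quotient 3, remainder 0

[46; 27, 2, 5, 2, 3]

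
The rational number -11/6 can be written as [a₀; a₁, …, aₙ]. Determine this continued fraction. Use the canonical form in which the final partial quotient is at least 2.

⌊-11/6⌋ = -2, remainder 1
⌊6/1⌋ = 6, remainder 0

[-2; 6]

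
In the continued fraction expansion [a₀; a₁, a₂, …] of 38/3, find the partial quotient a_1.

Repeatedly divide and take the remainder:
38 ÷ 3 → quotient 12, remainder 2
3 ÷ 2 → quotient 1, remainder 1

1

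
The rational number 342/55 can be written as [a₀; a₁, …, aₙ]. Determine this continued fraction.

342 ÷ 55 → quotient 6, remainder 12
55 ÷ 12 → quotient 4, remainder 7
12 ÷ 7 → quotient 1, remainder 5
7 ÷ 5 → quotient 1, remainder 2
5 ÷ 2 → quotient 2, remainder 1
2 ÷ 1 → quotient 2, remainder 0

[6; 4, 1, 1, 2, 2]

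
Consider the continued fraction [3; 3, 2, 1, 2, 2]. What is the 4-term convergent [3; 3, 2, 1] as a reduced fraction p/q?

Start with 1.
2 + 1/(1/1) = 2 + 1/1 = 3/1
3 + 1/(3/1) = 3 + 1/3 = 10/3
3 + 1/(10/3) = 3 + 3/10 = 33/10

33/10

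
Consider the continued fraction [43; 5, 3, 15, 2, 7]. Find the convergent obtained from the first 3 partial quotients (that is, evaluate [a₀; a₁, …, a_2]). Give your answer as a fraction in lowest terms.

691/16

Start with 3.
5 + 1/(3/1) = 5 + 1/3 = 16/3
43 + 1/(16/3) = 43 + 3/16 = 691/16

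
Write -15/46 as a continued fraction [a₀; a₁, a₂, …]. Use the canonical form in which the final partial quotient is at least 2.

[-1; 1, 2, 15]

Run the Euclidean algorithm, recording each quotient:
-15 ÷ 46 → quotient -1, remainder 31
46 ÷ 31 → quotient 1, remainder 15
31 ÷ 15 → quotient 2, remainder 1
15 ÷ 1 → quotient 15, remainder 0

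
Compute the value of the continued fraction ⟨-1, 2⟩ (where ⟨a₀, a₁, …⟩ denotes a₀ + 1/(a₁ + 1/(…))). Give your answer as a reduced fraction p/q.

-1/2

Start with 2.
-1 + 1/(2/1) = -1 + 1/2 = -1/2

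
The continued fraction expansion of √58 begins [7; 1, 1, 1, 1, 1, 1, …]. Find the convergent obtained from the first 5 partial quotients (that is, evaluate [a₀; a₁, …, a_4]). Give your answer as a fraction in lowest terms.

a_0 = 7: 7/1
a_1 = 1: 8/1
a_2 = 1: 15/2
a_3 = 1: 23/3
a_4 = 1: 38/5

38/5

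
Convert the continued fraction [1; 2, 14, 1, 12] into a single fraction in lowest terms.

595/401

Start with 12.
1 + 1/(12/1) = 1 + 1/12 = 13/12
14 + 1/(13/12) = 14 + 12/13 = 194/13
2 + 1/(194/13) = 2 + 13/194 = 401/194
1 + 1/(401/194) = 1 + 194/401 = 595/401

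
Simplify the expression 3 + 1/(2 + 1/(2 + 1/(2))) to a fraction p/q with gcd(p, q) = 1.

Start with 2.
2 + 1/(2/1) = 2 + 1/2 = 5/2
2 + 1/(5/2) = 2 + 2/5 = 12/5
3 + 1/(12/5) = 3 + 5/12 = 41/12

41/12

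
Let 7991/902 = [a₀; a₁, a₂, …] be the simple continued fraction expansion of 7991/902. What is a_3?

9

⌊7991/902⌋ = 8, remainder 775
⌊902/775⌋ = 1, remainder 127
⌊775/127⌋ = 6, remainder 13
⌊127/13⌋ = 9, remainder 10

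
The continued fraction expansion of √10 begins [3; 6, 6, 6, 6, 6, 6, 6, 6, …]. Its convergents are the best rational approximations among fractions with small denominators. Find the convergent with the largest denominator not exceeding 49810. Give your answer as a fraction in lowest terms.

27379/8658

List convergents until the denominator exceeds the bound:
a_0 = 3: 3/1  (≤ bound)
a_1 = 6: 19/6  (≤ bound)
a_2 = 6: 117/37  (≤ bound)
a_3 = 6: 721/228  (≤ bound)
a_4 = 6: 4443/1405  (≤ bound)
a_5 = 6: 27379/8658  (≤ bound)
a_6 = 6: 168717/53353  (> 49810, stop)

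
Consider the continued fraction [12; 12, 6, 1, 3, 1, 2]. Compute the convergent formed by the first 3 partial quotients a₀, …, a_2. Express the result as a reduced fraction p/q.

Start with 6.
12 + 1/(6/1) = 12 + 1/6 = 73/6
12 + 1/(73/6) = 12 + 6/73 = 882/73

882/73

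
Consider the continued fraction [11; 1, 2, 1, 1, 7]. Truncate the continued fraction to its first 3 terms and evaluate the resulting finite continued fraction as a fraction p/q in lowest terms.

Start with 2.
1 + 1/(2/1) = 1 + 1/2 = 3/2
11 + 1/(3/2) = 11 + 2/3 = 35/3

35/3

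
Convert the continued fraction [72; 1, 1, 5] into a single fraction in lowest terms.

798/11

Starting at the tail and folding back:
Start with 5.
1 + 1/(5/1) = 1 + 1/5 = 6/5
1 + 1/(6/5) = 1 + 5/6 = 11/6
72 + 1/(11/6) = 72 + 6/11 = 798/11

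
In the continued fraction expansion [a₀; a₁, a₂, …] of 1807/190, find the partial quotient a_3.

23

⌊1807/190⌋ = 9, remainder 97
⌊190/97⌋ = 1, remainder 93
⌊97/93⌋ = 1, remainder 4
⌊93/4⌋ = 23, remainder 1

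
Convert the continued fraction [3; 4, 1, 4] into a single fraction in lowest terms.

77/24

Collapse the nested fraction from the inside out:
Start with 4.
1 + 1/(4/1) = 1 + 1/4 = 5/4
4 + 1/(5/4) = 4 + 4/5 = 24/5
3 + 1/(24/5) = 3 + 5/24 = 77/24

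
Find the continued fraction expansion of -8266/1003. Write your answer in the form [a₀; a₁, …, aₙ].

[-9; 1, 3, 6, 1, 10, 1, 2]

⌊-8266/1003⌋ = -9, remainder 761
⌊1003/761⌋ = 1, remainder 242
⌊761/242⌋ = 3, remainder 35
⌊242/35⌋ = 6, remainder 32
⌊35/32⌋ = 1, remainder 3
⌊32/3⌋ = 10, remainder 2
⌊3/2⌋ = 1, remainder 1
⌊2/1⌋ = 2, remainder 0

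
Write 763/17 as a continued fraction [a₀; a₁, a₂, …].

[44; 1, 7, 2]

763 ÷ 17 → quotient 44, remainder 15
17 ÷ 15 → quotient 1, remainder 2
15 ÷ 2 → quotient 7, remainder 1
2 ÷ 1 → quotient 2, remainder 0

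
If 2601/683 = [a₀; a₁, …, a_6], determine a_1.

Apply division with remainder until the remainder is 0:
2601 ÷ 683 → quotient 3, remainder 552
683 ÷ 552 → quotient 1, remainder 131

1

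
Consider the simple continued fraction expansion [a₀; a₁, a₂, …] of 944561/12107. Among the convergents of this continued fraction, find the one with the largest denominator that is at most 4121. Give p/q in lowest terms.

List convergents until the denominator exceeds the bound:
a_0 = 78: 78/1  (≤ bound)
a_1 = 56: 4369/56  (≤ bound)
a_2 = 3: 13185/169  (≤ bound)
a_3 = 4: 57109/732  (≤ bound)
a_4 = 1: 70294/901  (≤ bound)
a_5 = 3: 267991/3435  (≤ bound)
a_6 = 1: 338285/4336  (> 4121, stop)

267991/3435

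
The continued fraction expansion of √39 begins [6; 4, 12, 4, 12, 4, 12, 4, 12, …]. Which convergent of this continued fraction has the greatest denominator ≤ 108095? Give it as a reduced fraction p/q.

a_0 = 6: 6/1  (≤ bound)
a_1 = 4: 25/4  (≤ bound)
a_2 = 12: 306/49  (≤ bound)
a_3 = 4: 1249/200  (≤ bound)
a_4 = 12: 15294/2449  (≤ bound)
a_5 = 4: 62425/9996  (≤ bound)
a_6 = 12: 764394/122401  (> 108095, stop)

62425/9996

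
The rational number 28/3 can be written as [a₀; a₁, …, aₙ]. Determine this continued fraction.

[9; 3]

28 = 9·3 + 1, so a_0 = 9
3 = 3·1 + 0, so a_1 = 3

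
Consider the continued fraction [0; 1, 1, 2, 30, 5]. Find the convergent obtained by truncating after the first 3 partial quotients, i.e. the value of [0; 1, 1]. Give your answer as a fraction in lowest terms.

Start with 1.
1 + 1/(1/1) = 1 + 1/1 = 2/1
0 + 1/(2/1) = 0 + 1/2 = 1/2

1/2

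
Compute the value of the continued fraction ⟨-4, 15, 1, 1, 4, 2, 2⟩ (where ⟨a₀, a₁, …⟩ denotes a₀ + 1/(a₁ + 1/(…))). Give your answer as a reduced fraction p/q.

Use the convergent recurrence hₖ = aₖ·hₖ₋₁ + hₖ₋₂ (and likewise for the denominators kₖ):
a_0 = -4: -4/1
a_1 = 15: -59/15
a_2 = 1: -63/16
a_3 = 1: -122/31
a_4 = 4: -551/140
a_5 = 2: -1224/311
a_6 = 2: -2999/762

-2999/762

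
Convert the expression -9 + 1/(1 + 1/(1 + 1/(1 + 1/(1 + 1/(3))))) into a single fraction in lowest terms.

-151/18

Use the convergent recurrence hₖ = aₖ·hₖ₋₁ + hₖ₋₂ (and likewise for the denominators kₖ):
a_0 = -9: -9/1
a_1 = 1: -8/1
a_2 = 1: -17/2
a_3 = 1: -25/3
a_4 = 1: -42/5
a_5 = 3: -151/18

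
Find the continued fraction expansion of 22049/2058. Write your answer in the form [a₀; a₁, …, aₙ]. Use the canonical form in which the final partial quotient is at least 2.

Repeatedly divide and take the remainder:
⌊22049/2058⌋ = 10, remainder 1469
⌊2058/1469⌋ = 1, remainder 589
⌊1469/589⌋ = 2, remainder 291
⌊589/291⌋ = 2, remainder 7
⌊291/7⌋ = 41, remainder 4
⌊7/4⌋ = 1, remainder 3
⌊4/3⌋ = 1, remainder 1
⌊3/1⌋ = 3, remainder 0

[10; 1, 2, 2, 41, 1, 1, 3]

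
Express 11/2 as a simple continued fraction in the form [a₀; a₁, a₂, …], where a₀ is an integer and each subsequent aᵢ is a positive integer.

11 ÷ 2 → quotient 5, remainder 1
2 ÷ 1 → quotient 2, remainder 0

[5; 2]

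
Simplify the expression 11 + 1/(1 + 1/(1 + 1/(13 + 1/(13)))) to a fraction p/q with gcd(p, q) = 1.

Build up convergents one term at a time:
a_0 = 11: 11/1
a_1 = 1: 12/1
a_2 = 1: 23/2
a_3 = 13: 311/27
a_4 = 13: 4066/353

4066/353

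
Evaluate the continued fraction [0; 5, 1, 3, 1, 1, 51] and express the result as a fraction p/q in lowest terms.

Starting at the tail and folding back:
Start with 51.
1 + 1/(51/1) = 1 + 1/51 = 52/51
1 + 1/(52/51) = 1 + 51/52 = 103/52
3 + 1/(103/52) = 3 + 52/103 = 361/103
1 + 1/(361/103) = 1 + 103/361 = 464/361
5 + 1/(464/361) = 5 + 361/464 = 2681/464
0 + 1/(2681/464) = 0 + 464/2681 = 464/2681

464/2681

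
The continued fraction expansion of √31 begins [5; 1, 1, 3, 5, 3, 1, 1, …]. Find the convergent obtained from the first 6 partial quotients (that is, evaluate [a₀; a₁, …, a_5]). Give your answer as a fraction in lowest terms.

657/118

Start with 3.
5 + 1/(3/1) = 5 + 1/3 = 16/3
3 + 1/(16/3) = 3 + 3/16 = 51/16
1 + 1/(51/16) = 1 + 16/51 = 67/51
1 + 1/(67/51) = 1 + 51/67 = 118/67
5 + 1/(118/67) = 5 + 67/118 = 657/118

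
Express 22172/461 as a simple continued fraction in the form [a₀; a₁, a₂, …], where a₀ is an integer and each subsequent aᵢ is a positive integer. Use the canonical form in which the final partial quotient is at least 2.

[48; 10, 2, 10, 2]

22172 ÷ 461 → quotient 48, remainder 44
461 ÷ 44 → quotient 10, remainder 21
44 ÷ 21 → quotient 2, remainder 2
21 ÷ 2 → quotient 10, remainder 1
2 ÷ 1 → quotient 2, remainder 0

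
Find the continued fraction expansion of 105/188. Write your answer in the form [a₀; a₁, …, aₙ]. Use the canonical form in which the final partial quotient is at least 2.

[0; 1, 1, 3, 1, 3, 2, 2]

Repeatedly divide and take the remainder:
⌊105/188⌋ = 0, remainder 105
⌊188/105⌋ = 1, remainder 83
⌊105/83⌋ = 1, remainder 22
⌊83/22⌋ = 3, remainder 17
⌊22/17⌋ = 1, remainder 5
⌊17/5⌋ = 3, remainder 2
⌊5/2⌋ = 2, remainder 1
⌊2/1⌋ = 2, remainder 0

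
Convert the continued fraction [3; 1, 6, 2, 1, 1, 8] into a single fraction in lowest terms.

a_0 = 3: 3/1
a_1 = 1: 4/1
a_2 = 6: 27/7
a_3 = 2: 58/15
a_4 = 1: 85/22
a_5 = 1: 143/37
a_6 = 8: 1229/318

1229/318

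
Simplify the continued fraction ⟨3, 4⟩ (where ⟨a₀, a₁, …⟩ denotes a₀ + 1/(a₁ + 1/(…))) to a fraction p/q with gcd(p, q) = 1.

Start with 4.
3 + 1/(4/1) = 3 + 1/4 = 13/4

13/4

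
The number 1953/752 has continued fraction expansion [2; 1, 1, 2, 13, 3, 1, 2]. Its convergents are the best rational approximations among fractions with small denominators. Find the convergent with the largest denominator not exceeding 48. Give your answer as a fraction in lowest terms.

13/5

a_0 = 2: 2/1  (≤ bound)
a_1 = 1: 3/1  (≤ bound)
a_2 = 1: 5/2  (≤ bound)
a_3 = 2: 13/5  (≤ bound)
a_4 = 13: 174/67  (> 48, stop)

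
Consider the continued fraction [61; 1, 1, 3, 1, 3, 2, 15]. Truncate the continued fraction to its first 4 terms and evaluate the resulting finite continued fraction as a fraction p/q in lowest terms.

431/7

a_0 = 61: 61/1
a_1 = 1: 62/1
a_2 = 1: 123/2
a_3 = 3: 431/7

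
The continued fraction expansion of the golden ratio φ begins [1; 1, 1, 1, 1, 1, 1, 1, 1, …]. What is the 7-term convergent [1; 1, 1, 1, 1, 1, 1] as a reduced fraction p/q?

Work from the innermost term outward:
Start with 1.
1 + 1/(1/1) = 1 + 1/1 = 2/1
1 + 1/(2/1) = 1 + 1/2 = 3/2
1 + 1/(3/2) = 1 + 2/3 = 5/3
1 + 1/(5/3) = 1 + 3/5 = 8/5
1 + 1/(8/5) = 1 + 5/8 = 13/8
1 + 1/(13/8) = 1 + 8/13 = 21/13

21/13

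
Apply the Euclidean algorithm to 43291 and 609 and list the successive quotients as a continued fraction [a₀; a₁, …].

43291 = 71·609 + 52, so a_0 = 71
609 = 11·52 + 37, so a_1 = 11
52 = 1·37 + 15, so a_2 = 1
37 = 2·15 + 7, so a_3 = 2
15 = 2·7 + 1, so a_4 = 2
7 = 7·1 + 0, so a_5 = 7

[71; 11, 1, 2, 2, 7]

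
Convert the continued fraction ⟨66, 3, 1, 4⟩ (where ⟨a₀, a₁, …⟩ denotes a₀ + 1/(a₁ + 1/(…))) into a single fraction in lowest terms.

1259/19

a_0 = 66: 66/1
a_1 = 3: 199/3
a_2 = 1: 265/4
a_3 = 4: 1259/19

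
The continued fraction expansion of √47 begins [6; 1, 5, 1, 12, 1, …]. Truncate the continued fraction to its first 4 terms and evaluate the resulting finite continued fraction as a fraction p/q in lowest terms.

Use the convergent recurrence hₖ = aₖ·hₖ₋₁ + hₖ₋₂ (and likewise for the denominators kₖ):
a_0 = 6: 6/1
a_1 = 1: 7/1
a_2 = 5: 41/6
a_3 = 1: 48/7

48/7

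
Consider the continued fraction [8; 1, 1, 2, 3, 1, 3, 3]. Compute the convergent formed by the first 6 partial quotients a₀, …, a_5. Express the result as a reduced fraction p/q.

Starting at the tail and folding back:
Start with 1.
3 + 1/(1/1) = 3 + 1/1 = 4/1
2 + 1/(4/1) = 2 + 1/4 = 9/4
1 + 1/(9/4) = 1 + 4/9 = 13/9
1 + 1/(13/9) = 1 + 9/13 = 22/13
8 + 1/(22/13) = 8 + 13/22 = 189/22

189/22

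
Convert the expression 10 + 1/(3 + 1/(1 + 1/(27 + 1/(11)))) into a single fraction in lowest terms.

12559/1225

Start with 11.
27 + 1/(11/1) = 27 + 1/11 = 298/11
1 + 1/(298/11) = 1 + 11/298 = 309/298
3 + 1/(309/298) = 3 + 298/309 = 1225/309
10 + 1/(1225/309) = 10 + 309/1225 = 12559/1225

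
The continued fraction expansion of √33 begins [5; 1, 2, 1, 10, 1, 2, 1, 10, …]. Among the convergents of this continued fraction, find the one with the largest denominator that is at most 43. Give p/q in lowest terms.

List convergents until the denominator exceeds the bound:
a_0 = 5: 5/1  (≤ bound)
a_1 = 1: 6/1  (≤ bound)
a_2 = 2: 17/3  (≤ bound)
a_3 = 1: 23/4  (≤ bound)
a_4 = 10: 247/43  (≤ bound)
a_5 = 1: 270/47  (> 43, stop)

247/43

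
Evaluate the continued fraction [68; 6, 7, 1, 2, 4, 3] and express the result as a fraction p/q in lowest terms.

Start with 3.
4 + 1/(3/1) = 4 + 1/3 = 13/3
2 + 1/(13/3) = 2 + 3/13 = 29/13
1 + 1/(29/13) = 1 + 13/29 = 42/29
7 + 1/(42/29) = 7 + 29/42 = 323/42
6 + 1/(323/42) = 6 + 42/323 = 1980/323
68 + 1/(1980/323) = 68 + 323/1980 = 134963/1980

134963/1980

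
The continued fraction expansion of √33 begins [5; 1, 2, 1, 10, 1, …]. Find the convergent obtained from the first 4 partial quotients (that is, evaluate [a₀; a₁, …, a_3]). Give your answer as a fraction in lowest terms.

a_0 = 5: 5/1
a_1 = 1: 6/1
a_2 = 2: 17/3
a_3 = 1: 23/4

23/4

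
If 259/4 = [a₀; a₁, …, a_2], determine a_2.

3

259 = 64·4 + 3, so a_0 = 64
4 = 1·3 + 1, so a_1 = 1
3 = 3·1 + 0, so a_2 = 3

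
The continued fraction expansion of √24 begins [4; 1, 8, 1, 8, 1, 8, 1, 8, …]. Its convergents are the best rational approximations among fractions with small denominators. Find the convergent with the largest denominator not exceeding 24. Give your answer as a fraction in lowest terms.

a_0 = 4: 4/1  (≤ bound)
a_1 = 1: 5/1  (≤ bound)
a_2 = 8: 44/9  (≤ bound)
a_3 = 1: 49/10  (≤ bound)
a_4 = 8: 436/89  (> 24, stop)

49/10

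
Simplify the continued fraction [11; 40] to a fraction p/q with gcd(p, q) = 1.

441/40

Use the convergent recurrence hₖ = aₖ·hₖ₋₁ + hₖ₋₂ (and likewise for the denominators kₖ):
a_0 = 11: 11/1
a_1 = 40: 441/40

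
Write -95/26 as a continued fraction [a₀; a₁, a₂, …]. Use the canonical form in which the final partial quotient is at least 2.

[-4; 2, 1, 8]

-95 ÷ 26 → quotient -4, remainder 9
26 ÷ 9 → quotient 2, remainder 8
9 ÷ 8 → quotient 1, remainder 1
8 ÷ 1 → quotient 8, remainder 0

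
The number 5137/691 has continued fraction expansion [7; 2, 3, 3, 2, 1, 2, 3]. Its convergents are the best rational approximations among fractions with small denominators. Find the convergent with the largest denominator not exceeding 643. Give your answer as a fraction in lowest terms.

1524/205

a_0 = 7: 7/1  (≤ bound)
a_1 = 2: 15/2  (≤ bound)
a_2 = 3: 52/7  (≤ bound)
a_3 = 3: 171/23  (≤ bound)
a_4 = 2: 394/53  (≤ bound)
a_5 = 1: 565/76  (≤ bound)
a_6 = 2: 1524/205  (≤ bound)
a_7 = 3: 5137/691  (> 643, stop)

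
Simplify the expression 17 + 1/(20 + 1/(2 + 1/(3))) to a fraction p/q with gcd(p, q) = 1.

Use the convergent recurrence hₖ = aₖ·hₖ₋₁ + hₖ₋₂ (and likewise for the denominators kₖ):
a_0 = 17: 17/1
a_1 = 20: 341/20
a_2 = 2: 699/41
a_3 = 3: 2438/143

2438/143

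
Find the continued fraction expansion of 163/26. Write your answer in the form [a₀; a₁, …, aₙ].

[6; 3, 1, 2, 2]

⌊163/26⌋ = 6, remainder 7
⌊26/7⌋ = 3, remainder 5
⌊7/5⌋ = 1, remainder 2
⌊5/2⌋ = 2, remainder 1
⌊2/1⌋ = 2, remainder 0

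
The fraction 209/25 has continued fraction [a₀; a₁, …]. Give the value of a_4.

Apply division with remainder until the remainder is 0:
⌊209/25⌋ = 8, remainder 9
⌊25/9⌋ = 2, remainder 7
⌊9/7⌋ = 1, remainder 2
⌊7/2⌋ = 3, remainder 1
⌊2/1⌋ = 2, remainder 0

2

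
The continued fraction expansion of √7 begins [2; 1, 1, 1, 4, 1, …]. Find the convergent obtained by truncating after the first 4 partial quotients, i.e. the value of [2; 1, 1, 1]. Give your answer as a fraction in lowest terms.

8/3

a_0 = 2: 2/1
a_1 = 1: 3/1
a_2 = 1: 5/2
a_3 = 1: 8/3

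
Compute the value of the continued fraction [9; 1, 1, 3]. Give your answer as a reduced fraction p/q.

Start with 3.
1 + 1/(3/1) = 1 + 1/3 = 4/3
1 + 1/(4/3) = 1 + 3/4 = 7/4
9 + 1/(7/4) = 9 + 4/7 = 67/7

67/7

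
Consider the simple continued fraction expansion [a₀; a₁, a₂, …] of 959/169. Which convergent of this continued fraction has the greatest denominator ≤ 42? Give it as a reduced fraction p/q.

a_0 = 5: 5/1  (≤ bound)
a_1 = 1: 6/1  (≤ bound)
a_2 = 2: 17/3  (≤ bound)
a_3 = 13: 227/40  (≤ bound)
a_4 = 1: 244/43  (> 42, stop)

227/40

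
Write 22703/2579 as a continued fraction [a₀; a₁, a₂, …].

Apply division with remainder until the remainder is 0:
22703 ÷ 2579 → quotient 8, remainder 2071
2579 ÷ 2071 → quotient 1, remainder 508
2071 ÷ 508 → quotient 4, remainder 39
508 ÷ 39 → quotient 13, remainder 1
39 ÷ 1 → quotient 39, remainder 0

[8; 1, 4, 13, 39]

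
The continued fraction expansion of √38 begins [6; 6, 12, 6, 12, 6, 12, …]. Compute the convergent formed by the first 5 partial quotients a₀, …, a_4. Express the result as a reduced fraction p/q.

Starting at the tail and folding back:
Start with 12.
6 + 1/(12/1) = 6 + 1/12 = 73/12
12 + 1/(73/12) = 12 + 12/73 = 888/73
6 + 1/(888/73) = 6 + 73/888 = 5401/888
6 + 1/(5401/888) = 6 + 888/5401 = 33294/5401

33294/5401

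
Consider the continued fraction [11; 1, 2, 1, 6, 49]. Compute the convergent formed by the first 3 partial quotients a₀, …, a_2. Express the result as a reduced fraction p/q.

35/3

Start with 2.
1 + 1/(2/1) = 1 + 1/2 = 3/2
11 + 1/(3/2) = 11 + 2/3 = 35/3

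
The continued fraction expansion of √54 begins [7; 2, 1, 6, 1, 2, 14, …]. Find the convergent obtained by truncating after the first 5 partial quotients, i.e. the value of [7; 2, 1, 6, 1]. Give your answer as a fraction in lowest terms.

169/23

Work from the innermost term outward:
Start with 1.
6 + 1/(1/1) = 6 + 1/1 = 7/1
1 + 1/(7/1) = 1 + 1/7 = 8/7
2 + 1/(8/7) = 2 + 7/8 = 23/8
7 + 1/(23/8) = 7 + 8/23 = 169/23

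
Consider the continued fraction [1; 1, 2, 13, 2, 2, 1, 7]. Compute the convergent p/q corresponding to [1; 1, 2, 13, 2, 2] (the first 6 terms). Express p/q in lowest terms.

Start with 2.
2 + 1/(2/1) = 2 + 1/2 = 5/2
13 + 1/(5/2) = 13 + 2/5 = 67/5
2 + 1/(67/5) = 2 + 5/67 = 139/67
1 + 1/(139/67) = 1 + 67/139 = 206/139
1 + 1/(206/139) = 1 + 139/206 = 345/206

345/206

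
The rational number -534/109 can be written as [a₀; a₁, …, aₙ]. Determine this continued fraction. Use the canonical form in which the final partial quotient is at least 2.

[-5; 9, 1, 10]

-534 ÷ 109 → quotient -5, remainder 11
109 ÷ 11 → quotient 9, remainder 10
11 ÷ 10 → quotient 1, remainder 1
10 ÷ 1 → quotient 10, remainder 0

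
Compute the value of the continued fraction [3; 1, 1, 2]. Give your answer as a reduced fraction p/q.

18/5

Start with 2.
1 + 1/(2/1) = 1 + 1/2 = 3/2
1 + 1/(3/2) = 1 + 2/3 = 5/3
3 + 1/(5/3) = 3 + 3/5 = 18/5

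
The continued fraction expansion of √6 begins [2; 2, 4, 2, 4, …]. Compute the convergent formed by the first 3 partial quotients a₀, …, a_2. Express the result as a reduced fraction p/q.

22/9

Use the convergent recurrence hₖ = aₖ·hₖ₋₁ + hₖ₋₂ (and likewise for the denominators kₖ):
a_0 = 2: 2/1
a_1 = 2: 5/2
a_2 = 4: 22/9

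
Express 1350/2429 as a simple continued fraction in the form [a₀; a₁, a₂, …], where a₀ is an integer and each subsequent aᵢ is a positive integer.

Run the Euclidean algorithm, recording each quotient:
⌊1350/2429⌋ = 0, remainder 1350
⌊2429/1350⌋ = 1, remainder 1079
⌊1350/1079⌋ = 1, remainder 271
⌊1079/271⌋ = 3, remainder 266
⌊271/266⌋ = 1, remainder 5
⌊266/5⌋ = 53, remainder 1
⌊5/1⌋ = 5, remainder 0

[0; 1, 1, 3, 1, 53, 5]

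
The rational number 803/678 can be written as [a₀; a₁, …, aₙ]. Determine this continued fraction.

[1; 5, 2, 2, 1, 3, 1, 3]

Run the Euclidean algorithm, recording each quotient:
803 = 1·678 + 125, so a_0 = 1
678 = 5·125 + 53, so a_1 = 5
125 = 2·53 + 19, so a_2 = 2
53 = 2·19 + 15, so a_3 = 2
19 = 1·15 + 4, so a_4 = 1
15 = 3·4 + 3, so a_5 = 3
4 = 1·3 + 1, so a_6 = 1
3 = 3·1 + 0, so a_7 = 3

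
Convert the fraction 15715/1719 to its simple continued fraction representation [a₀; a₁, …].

[9; 7, 22, 5, 2]

15715 ÷ 1719 → quotient 9, remainder 244
1719 ÷ 244 → quotient 7, remainder 11
244 ÷ 11 → quotient 22, remainder 2
11 ÷ 2 → quotient 5, remainder 1
2 ÷ 1 → quotient 2, remainder 0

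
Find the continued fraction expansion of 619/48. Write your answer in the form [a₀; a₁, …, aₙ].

[12; 1, 8, 1, 1, 2]

Run the Euclidean algorithm, recording each quotient:
⌊619/48⌋ = 12, remainder 43
⌊48/43⌋ = 1, remainder 5
⌊43/5⌋ = 8, remainder 3
⌊5/3⌋ = 1, remainder 2
⌊3/2⌋ = 1, remainder 1
⌊2/1⌋ = 2, remainder 0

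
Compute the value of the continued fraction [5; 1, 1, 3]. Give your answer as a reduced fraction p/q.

39/7

Build up convergents one term at a time:
a_0 = 5: 5/1
a_1 = 1: 6/1
a_2 = 1: 11/2
a_3 = 3: 39/7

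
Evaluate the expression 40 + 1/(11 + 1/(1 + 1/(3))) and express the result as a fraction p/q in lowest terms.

1884/47

Work from the innermost term outward:
Start with 3.
1 + 1/(3/1) = 1 + 1/3 = 4/3
11 + 1/(4/3) = 11 + 3/4 = 47/4
40 + 1/(47/4) = 40 + 4/47 = 1884/47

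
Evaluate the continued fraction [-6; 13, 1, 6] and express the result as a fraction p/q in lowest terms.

Start with 6.
1 + 1/(6/1) = 1 + 1/6 = 7/6
13 + 1/(7/6) = 13 + 6/7 = 97/7
-6 + 1/(97/7) = -6 + 7/97 = -575/97

-575/97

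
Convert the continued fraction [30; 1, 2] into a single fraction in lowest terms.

a_0 = 30: 30/1
a_1 = 1: 31/1
a_2 = 2: 92/3

92/3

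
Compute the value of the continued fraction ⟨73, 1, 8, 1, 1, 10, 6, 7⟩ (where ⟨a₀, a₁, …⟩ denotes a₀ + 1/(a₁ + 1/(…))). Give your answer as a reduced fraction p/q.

Work from the innermost term outward:
Start with 7.
6 + 1/(7/1) = 6 + 1/7 = 43/7
10 + 1/(43/7) = 10 + 7/43 = 437/43
1 + 1/(437/43) = 1 + 43/437 = 480/437
1 + 1/(480/437) = 1 + 437/480 = 917/480
8 + 1/(917/480) = 8 + 480/917 = 7816/917
1 + 1/(7816/917) = 1 + 917/7816 = 8733/7816
73 + 1/(8733/7816) = 73 + 7816/8733 = 645325/8733

645325/8733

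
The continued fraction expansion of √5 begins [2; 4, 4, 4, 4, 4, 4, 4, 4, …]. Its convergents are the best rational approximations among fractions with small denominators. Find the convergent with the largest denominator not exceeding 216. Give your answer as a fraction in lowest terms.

161/72

List convergents until the denominator exceeds the bound:
a_0 = 2: 2/1  (≤ bound)
a_1 = 4: 9/4  (≤ bound)
a_2 = 4: 38/17  (≤ bound)
a_3 = 4: 161/72  (≤ bound)
a_4 = 4: 682/305  (> 216, stop)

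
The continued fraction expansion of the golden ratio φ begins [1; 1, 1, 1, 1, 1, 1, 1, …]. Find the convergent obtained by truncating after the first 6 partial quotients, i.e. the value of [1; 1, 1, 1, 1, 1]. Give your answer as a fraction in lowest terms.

a_0 = 1: 1/1
a_1 = 1: 2/1
a_2 = 1: 3/2
a_3 = 1: 5/3
a_4 = 1: 8/5
a_5 = 1: 13/8

13/8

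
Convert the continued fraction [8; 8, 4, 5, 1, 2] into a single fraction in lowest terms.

4751/585

a_0 = 8: 8/1
a_1 = 8: 65/8
a_2 = 4: 268/33
a_3 = 5: 1405/173
a_4 = 1: 1673/206
a_5 = 2: 4751/585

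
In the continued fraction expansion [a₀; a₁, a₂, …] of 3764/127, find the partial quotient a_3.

Apply division with remainder until the remainder is 0:
3764 ÷ 127 → quotient 29, remainder 81
127 ÷ 81 → quotient 1, remainder 46
81 ÷ 46 → quotient 1, remainder 35
46 ÷ 35 → quotient 1, remainder 11

1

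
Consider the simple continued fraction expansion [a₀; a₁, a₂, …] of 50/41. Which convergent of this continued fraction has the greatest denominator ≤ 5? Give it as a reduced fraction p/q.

a_0 = 1: 1/1  (≤ bound)
a_1 = 4: 5/4  (≤ bound)
a_2 = 1: 6/5  (≤ bound)
a_3 = 1: 11/9  (> 5, stop)

6/5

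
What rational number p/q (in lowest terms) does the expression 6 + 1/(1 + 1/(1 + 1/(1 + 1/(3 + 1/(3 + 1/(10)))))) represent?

a_0 = 6: 6/1
a_1 = 1: 7/1
a_2 = 1: 13/2
a_3 = 1: 20/3
a_4 = 3: 73/11
a_5 = 3: 239/36
a_6 = 10: 2463/371

2463/371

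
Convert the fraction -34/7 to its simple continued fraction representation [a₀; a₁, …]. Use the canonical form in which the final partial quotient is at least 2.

[-5; 7]

-34 ÷ 7 → quotient -5, remainder 1
7 ÷ 1 → quotient 7, remainder 0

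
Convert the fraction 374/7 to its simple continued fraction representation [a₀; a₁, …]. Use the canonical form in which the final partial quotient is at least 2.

[53; 2, 3]

Run the Euclidean algorithm, recording each quotient:
⌊374/7⌋ = 53, remainder 3
⌊7/3⌋ = 2, remainder 1
⌊3/1⌋ = 3, remainder 0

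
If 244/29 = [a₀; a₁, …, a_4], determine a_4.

Repeatedly divide and take the remainder:
244 ÷ 29 → quotient 8, remainder 12
29 ÷ 12 → quotient 2, remainder 5
12 ÷ 5 → quotient 2, remainder 2
5 ÷ 2 → quotient 2, remainder 1
2 ÷ 1 → quotient 2, remainder 0

2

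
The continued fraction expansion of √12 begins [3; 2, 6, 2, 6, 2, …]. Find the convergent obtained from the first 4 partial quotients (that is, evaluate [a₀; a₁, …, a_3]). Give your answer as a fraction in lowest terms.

97/28

a_0 = 3: 3/1
a_1 = 2: 7/2
a_2 = 6: 45/13
a_3 = 2: 97/28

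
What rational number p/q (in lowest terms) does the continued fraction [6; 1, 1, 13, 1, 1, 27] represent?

Start with 27.
1 + 1/(27/1) = 1 + 1/27 = 28/27
1 + 1/(28/27) = 1 + 27/28 = 55/28
13 + 1/(55/28) = 13 + 28/55 = 743/55
1 + 1/(743/55) = 1 + 55/743 = 798/743
1 + 1/(798/743) = 1 + 743/798 = 1541/798
6 + 1/(1541/798) = 6 + 798/1541 = 10044/1541

10044/1541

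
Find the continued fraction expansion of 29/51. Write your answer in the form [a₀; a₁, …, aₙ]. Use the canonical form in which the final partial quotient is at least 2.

Run the Euclidean algorithm, recording each quotient:
29 ÷ 51 → quotient 0, remainder 29
51 ÷ 29 → quotient 1, remainder 22
29 ÷ 22 → quotient 1, remainder 7
22 ÷ 7 → quotient 3, remainder 1
7 ÷ 1 → quotient 7, remainder 0

[0; 1, 1, 3, 7]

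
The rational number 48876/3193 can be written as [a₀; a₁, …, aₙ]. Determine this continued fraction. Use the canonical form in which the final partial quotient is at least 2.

[15; 3, 3, 1, 12, 6, 3]

⌊48876/3193⌋ = 15, remainder 981
⌊3193/981⌋ = 3, remainder 250
⌊981/250⌋ = 3, remainder 231
⌊250/231⌋ = 1, remainder 19
⌊231/19⌋ = 12, remainder 3
⌊19/3⌋ = 6, remainder 1
⌊3/1⌋ = 3, remainder 0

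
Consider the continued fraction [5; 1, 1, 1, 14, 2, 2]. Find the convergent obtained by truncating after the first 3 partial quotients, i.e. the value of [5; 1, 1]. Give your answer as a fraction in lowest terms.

11/2

Starting at the tail and folding back:
Start with 1.
1 + 1/(1/1) = 1 + 1/1 = 2/1
5 + 1/(2/1) = 5 + 1/2 = 11/2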